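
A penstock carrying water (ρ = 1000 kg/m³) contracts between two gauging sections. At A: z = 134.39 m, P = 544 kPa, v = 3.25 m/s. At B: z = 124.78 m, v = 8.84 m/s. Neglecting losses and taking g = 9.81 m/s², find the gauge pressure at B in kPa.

Pressure head at A: ψ₁ = P₁/(ρg) = 544×1000 / (1000 × 9.81) = 55.45 m.
Velocity heads: v₁²/2g = 3.25²/19.62 = 0.538 m; v₂²/2g = 8.84²/19.62 = 3.983 m.
Total head H = z₁ + ψ₁ + v₁²/2g = 134.39 + 55.45 + 0.538 = 190.38 m.
ψ₂ = H − z₂ − v₂²/2g = 190.38 − 124.78 − 3.983 = 61.62 m.
P₂ = ρgψ₂ = 1000 × 9.81 × 61.62 ≈ 604 kPa.

P₂ ≈ 604 kPa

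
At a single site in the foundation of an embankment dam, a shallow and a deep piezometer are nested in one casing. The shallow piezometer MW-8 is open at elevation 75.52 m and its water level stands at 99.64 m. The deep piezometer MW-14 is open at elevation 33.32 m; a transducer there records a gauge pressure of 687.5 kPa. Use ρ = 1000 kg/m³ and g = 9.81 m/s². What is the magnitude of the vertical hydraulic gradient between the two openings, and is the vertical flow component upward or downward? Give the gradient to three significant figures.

Total head at MW-8: h = 99.64 m (water level in the standpipe).
Pressure head at MW-14: ψ = P/(ρg) = 687.5×1000 / (1000 × 9.81) = 70.08 m.
Total head at MW-14: h = z + ψ = 33.32 + 70.08 = 103.40 m.
Δh = h(MW-8) − h(MW-14) = 99.64 − 103.40 = -3.76 m.
Vertical separation Δz = 75.52 − 33.32 = 42.20 m.
|i_v| = |Δh| / Δz = 3.76 / 42.20 = 0.0891.
Head is higher in the deep piezometer, so vertical flow is upward (discharge condition).

|i_v| ≈ 0.0891; vertical flow is upward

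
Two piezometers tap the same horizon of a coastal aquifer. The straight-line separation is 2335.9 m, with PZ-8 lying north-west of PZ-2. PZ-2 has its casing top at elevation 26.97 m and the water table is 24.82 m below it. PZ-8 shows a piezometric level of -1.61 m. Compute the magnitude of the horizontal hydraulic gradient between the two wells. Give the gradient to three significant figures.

Total head at PZ-2: h = 26.97 − 24.82 = 2.15 m.
Total head at PZ-8: h = -1.61 m (water level in the piezometer is the total head).
Head difference: h(PZ-2) − h(PZ-8) = 2.15 − (-1.61) = 3.76 m.
Hydraulic gradient: i = |Δh| / L = 3.76 / 2335.9 = 0.00161.

i ≈ 0.00161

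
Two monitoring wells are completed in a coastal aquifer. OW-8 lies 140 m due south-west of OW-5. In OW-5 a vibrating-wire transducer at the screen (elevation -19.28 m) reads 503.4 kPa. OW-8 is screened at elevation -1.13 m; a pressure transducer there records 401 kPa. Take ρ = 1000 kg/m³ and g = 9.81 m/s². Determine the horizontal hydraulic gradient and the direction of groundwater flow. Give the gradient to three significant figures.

Pressure head at OW-5: ψ = P/(ρg) = 503.4×1000 / (1000 × 9.81) = 51.31 m.
Total head at OW-5: h = z + ψ = -19.28 + 51.31 = 32.03 m.
Pressure head at OW-8: ψ = P/(ρg) = 401×1000 / (1000 × 9.81) = 40.88 m.
Total head at OW-8: h = z + ψ = -1.13 + 40.88 = 39.75 m.
Head difference: h(OW-5) − h(OW-8) = 32.03 − 39.75 = -7.72 m.
Hydraulic gradient: i = |Δh| / L = 7.72 / 140 = 0.0551.
Flow is from higher to lower head: from OW-8 toward OW-5, i.e. toward the north-east.

i ≈ 0.0551; groundwater flows toward the north-east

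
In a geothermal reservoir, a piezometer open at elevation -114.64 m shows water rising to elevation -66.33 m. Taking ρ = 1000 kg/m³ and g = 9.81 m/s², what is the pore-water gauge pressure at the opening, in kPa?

P ≈ 474 kPa

Pressure head ψ = h − z = -66.33 − (-114.64) = 48.31 m.
P = ρgψ = 1000 × 9.81 × 48.31 = 473921 Pa ≈ 474 kPa.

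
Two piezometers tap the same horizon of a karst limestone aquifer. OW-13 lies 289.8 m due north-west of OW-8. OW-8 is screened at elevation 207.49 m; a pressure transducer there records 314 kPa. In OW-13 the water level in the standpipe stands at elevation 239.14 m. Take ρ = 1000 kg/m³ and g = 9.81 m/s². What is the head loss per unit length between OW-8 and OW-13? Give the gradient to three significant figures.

Pressure head at OW-8: ψ = P/(ρg) = 314×1000 / (1000 × 9.81) = 32.01 m.
Total head at OW-8: h = z + ψ = 207.49 + 32.01 = 239.50 m.
Total head at OW-13: h = 239.14 m (water level in the piezometer is the total head).
Head difference: h(OW-8) − h(OW-13) = 239.50 − 239.14 = 0.36 m.
Hydraulic gradient: i = |Δh| / L = 0.36 / 289.8 = 0.00124.

i ≈ 0.00124 m/m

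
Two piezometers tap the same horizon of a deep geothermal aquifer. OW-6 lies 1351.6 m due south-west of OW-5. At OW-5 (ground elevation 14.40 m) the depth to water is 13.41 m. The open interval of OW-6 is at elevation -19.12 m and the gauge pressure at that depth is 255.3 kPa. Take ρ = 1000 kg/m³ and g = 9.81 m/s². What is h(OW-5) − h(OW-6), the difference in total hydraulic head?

Δh ≈ -5.91 m

Total head at OW-5: h = 14.40 − 13.41 = 0.99 m.
Pressure head at OW-6: ψ = P/(ρg) = 255.3×1000 / (1000 × 9.81) = 26.02 m.
Total head at OW-6: h = z + ψ = -19.12 + 26.02 = 6.90 m.
Head difference: h(OW-5) − h(OW-6) = 0.99 − 6.90 = -5.91 m.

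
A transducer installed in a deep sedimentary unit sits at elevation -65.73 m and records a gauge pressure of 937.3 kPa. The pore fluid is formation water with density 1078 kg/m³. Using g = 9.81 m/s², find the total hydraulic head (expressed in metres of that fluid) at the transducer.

ψ = P/(ρg) = 937.3×1000 / (1078 × 9.81) = 88.63 m.
h = z + ψ = -65.73 + 88.63 = 22.90 m.

h ≈ 22.90 m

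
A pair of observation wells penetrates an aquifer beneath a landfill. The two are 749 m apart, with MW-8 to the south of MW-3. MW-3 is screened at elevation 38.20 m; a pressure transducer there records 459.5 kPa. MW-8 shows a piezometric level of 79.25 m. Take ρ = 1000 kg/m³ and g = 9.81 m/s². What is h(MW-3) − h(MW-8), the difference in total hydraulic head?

Δh ≈ 5.79 m

Pressure head at MW-3: ψ = P/(ρg) = 459.5×1000 / (1000 × 9.81) = 46.84 m.
Total head at MW-3: h = z + ψ = 38.20 + 46.84 = 85.04 m.
Total head at MW-8: h = 79.25 m (water level in the piezometer is the total head).
Head difference: h(MW-3) − h(MW-8) = 85.04 − 79.25 = 5.79 m.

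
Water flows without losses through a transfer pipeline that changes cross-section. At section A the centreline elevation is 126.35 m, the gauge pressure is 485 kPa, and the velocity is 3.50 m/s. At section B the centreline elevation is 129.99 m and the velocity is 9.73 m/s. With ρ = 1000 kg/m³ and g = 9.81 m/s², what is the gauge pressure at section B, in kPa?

P₂ ≈ 408 kPa

Pressure head at A: ψ₁ = P₁/(ρg) = 485×1000 / (1000 × 9.81) = 49.44 m.
Velocity heads: v₁²/2g = 3.50²/19.62 = 0.624 m; v₂²/2g = 9.73²/19.62 = 4.825 m.
Total head H = z₁ + ψ₁ + v₁²/2g = 126.35 + 49.44 + 0.624 = 176.41 m.
ψ₂ = H − z₂ − v₂²/2g = 176.41 − 129.99 − 4.825 = 41.59 m.
P₂ = ρgψ₂ = 1000 × 9.81 × 41.59 ≈ 408 kPa.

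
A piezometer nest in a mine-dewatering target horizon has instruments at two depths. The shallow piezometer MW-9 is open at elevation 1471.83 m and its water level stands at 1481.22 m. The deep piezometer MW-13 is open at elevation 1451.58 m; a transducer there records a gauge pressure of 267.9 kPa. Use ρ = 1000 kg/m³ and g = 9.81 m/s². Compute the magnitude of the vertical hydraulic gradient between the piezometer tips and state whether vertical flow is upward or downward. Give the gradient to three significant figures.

Total head at MW-9: h = 1481.22 m (water level in the standpipe).
Pressure head at MW-13: ψ = P/(ρg) = 267.9×1000 / (1000 × 9.81) = 27.31 m.
Total head at MW-13: h = z + ψ = 1451.58 + 27.31 = 1478.89 m.
Δh = h(MW-9) − h(MW-13) = 1481.22 − 1478.89 = 2.33 m.
Vertical separation Δz = 1471.83 − 1451.58 = 20.25 m.
|i_v| = |Δh| / Δz = 2.33 / 20.25 = 0.115.
Head is higher in the shallow piezometer, so vertical flow is downward (recharge condition).

|i_v| ≈ 0.115; vertical flow is downward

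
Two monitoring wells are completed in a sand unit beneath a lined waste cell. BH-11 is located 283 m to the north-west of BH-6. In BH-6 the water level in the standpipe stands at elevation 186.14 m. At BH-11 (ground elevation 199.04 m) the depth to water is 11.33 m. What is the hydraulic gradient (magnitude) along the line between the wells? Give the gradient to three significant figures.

i ≈ 0.00555

Total head at BH-6: h = 186.14 m (water level in the piezometer is the total head).
Total head at BH-11: h = 199.04 − 11.33 = 187.71 m.
Head difference: h(BH-6) − h(BH-11) = 186.14 − 187.71 = -1.57 m.
Hydraulic gradient: i = |Δh| / L = 1.57 / 283 = 0.00555.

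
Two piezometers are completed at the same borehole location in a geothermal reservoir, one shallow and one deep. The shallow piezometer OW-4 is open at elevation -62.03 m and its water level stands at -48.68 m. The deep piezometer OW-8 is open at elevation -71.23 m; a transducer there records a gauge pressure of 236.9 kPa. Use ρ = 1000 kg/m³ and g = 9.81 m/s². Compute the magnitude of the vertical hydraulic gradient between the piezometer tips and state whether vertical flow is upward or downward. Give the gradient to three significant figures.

Total head at OW-4: h = -48.68 m (water level in the standpipe).
Pressure head at OW-8: ψ = P/(ρg) = 236.9×1000 / (1000 × 9.81) = 24.15 m.
Total head at OW-8: h = z + ψ = -71.23 + 24.15 = -47.08 m.
Δh = h(OW-4) − h(OW-8) = -48.68 − (-47.08) = -1.60 m.
Vertical separation Δz = -62.03 − (-71.23) = 9.20 m.
|i_v| = |Δh| / Δz = 1.60 / 9.20 = 0.174.
Head is higher in the deep piezometer, so vertical flow is upward (discharge condition).

|i_v| ≈ 0.174; vertical flow is upward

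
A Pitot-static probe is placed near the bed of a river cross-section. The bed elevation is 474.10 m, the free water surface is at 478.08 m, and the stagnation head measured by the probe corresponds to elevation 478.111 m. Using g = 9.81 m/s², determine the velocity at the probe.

Near the bed, under hydrostatic conditions, the piezometric head (z + ψ) equals the free-surface elevation, 478.08 m.
Velocity head = total − piezometric = 478.111 − 478.08 = 0.031 m.
v = √(2g·h_v) = √(2 × 9.81 × 0.031) = 0.780 m/s.

v ≈ 0.780 m/s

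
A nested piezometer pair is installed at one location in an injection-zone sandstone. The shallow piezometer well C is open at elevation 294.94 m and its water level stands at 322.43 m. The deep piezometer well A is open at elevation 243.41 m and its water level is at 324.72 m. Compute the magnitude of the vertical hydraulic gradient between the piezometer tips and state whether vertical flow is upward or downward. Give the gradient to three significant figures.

|i_v| ≈ 0.0444; vertical flow is upward

Total head at well C: h = 322.43 m (water level in the standpipe).
Total head at well A: h = 324.72 m.
Δh = h(well C) − h(well A) = 322.43 − 324.72 = -2.29 m.
Vertical separation Δz = 294.94 − 243.41 = 51.53 m.
|i_v| = |Δh| / Δz = 2.29 / 51.53 = 0.0444.
Head is higher in the deep piezometer, so vertical flow is upward (discharge condition).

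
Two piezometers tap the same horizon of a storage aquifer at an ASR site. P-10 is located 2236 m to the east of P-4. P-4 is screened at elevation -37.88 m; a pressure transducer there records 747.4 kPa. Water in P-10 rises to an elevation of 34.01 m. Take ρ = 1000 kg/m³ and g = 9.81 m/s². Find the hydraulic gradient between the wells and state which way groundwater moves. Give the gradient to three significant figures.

i ≈ 0.00192; groundwater flows toward the east

Pressure head at P-4: ψ = P/(ρg) = 747.4×1000 / (1000 × 9.81) = 76.19 m.
Total head at P-4: h = z + ψ = -37.88 + 76.19 = 38.31 m.
Total head at P-10: h = 34.01 m (water level in the piezometer is the total head).
Head difference: h(P-4) − h(P-10) = 38.31 − 34.01 = 4.30 m.
Hydraulic gradient: i = |Δh| / L = 4.30 / 2236 = 0.00192.
Flow is from higher to lower head: from P-4 toward P-10, i.e. toward the east.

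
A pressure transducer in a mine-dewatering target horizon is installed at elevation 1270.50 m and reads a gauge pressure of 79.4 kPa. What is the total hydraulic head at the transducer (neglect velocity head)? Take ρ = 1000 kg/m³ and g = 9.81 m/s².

ψ = P/(ρg) = 79.4×1000 / (1000 × 9.81) = 8.09 m.
h = z + ψ = 1270.50 + 8.09 = 1278.59 m.

h ≈ 1278.59 m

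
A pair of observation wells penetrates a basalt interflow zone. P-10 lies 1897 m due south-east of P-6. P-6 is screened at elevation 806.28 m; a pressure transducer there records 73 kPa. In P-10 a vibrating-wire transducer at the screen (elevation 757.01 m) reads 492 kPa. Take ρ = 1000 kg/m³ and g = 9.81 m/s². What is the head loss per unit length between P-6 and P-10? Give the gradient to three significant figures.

Pressure head at P-6: ψ = P/(ρg) = 73×1000 / (1000 × 9.81) = 7.44 m.
Total head at P-6: h = z + ψ = 806.28 + 7.44 = 813.72 m.
Pressure head at P-10: ψ = P/(ρg) = 492×1000 / (1000 × 9.81) = 50.15 m.
Total head at P-10: h = z + ψ = 757.01 + 50.15 = 807.16 m.
Head difference: h(P-6) − h(P-10) = 813.72 − 807.16 = 6.56 m.
Hydraulic gradient: i = |Δh| / L = 6.56 / 1897 = 0.00346.

i ≈ 0.00346 m/m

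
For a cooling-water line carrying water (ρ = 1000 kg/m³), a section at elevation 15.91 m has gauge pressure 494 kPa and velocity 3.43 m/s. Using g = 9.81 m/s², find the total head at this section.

h ≈ 66.87 m

Pressure head ψ = P/(ρg) = 494×1000 / (1000 × 9.81) = 50.36 m.
Velocity head = v²/(2g) = 3.43² / (2 × 9.81) = 0.600 m.
h = z + ψ + v²/(2g) = 15.91 + 50.36 + 0.600 = 66.87 m.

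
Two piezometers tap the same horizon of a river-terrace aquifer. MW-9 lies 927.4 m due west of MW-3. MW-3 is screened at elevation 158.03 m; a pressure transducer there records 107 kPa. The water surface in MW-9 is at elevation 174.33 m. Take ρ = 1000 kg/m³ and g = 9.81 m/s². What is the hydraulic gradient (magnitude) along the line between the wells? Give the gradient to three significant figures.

Pressure head at MW-3: ψ = P/(ρg) = 107×1000 / (1000 × 9.81) = 10.91 m.
Total head at MW-3: h = z + ψ = 158.03 + 10.91 = 168.94 m.
Total head at MW-9: h = 174.33 m (water level in the piezometer is the total head).
Head difference: h(MW-3) − h(MW-9) = 168.94 − 174.33 = -5.39 m.
Hydraulic gradient: i = |Δh| / L = 5.39 / 927.4 = 0.00581.

i ≈ 0.00581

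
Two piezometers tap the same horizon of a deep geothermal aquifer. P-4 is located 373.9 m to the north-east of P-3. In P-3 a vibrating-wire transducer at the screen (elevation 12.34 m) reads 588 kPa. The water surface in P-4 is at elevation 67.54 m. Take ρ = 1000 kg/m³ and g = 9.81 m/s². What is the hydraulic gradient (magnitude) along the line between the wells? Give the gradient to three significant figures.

Pressure head at P-3: ψ = P/(ρg) = 588×1000 / (1000 × 9.81) = 59.94 m.
Total head at P-3: h = z + ψ = 12.34 + 59.94 = 72.28 m.
Total head at P-4: h = 67.54 m (water level in the piezometer is the total head).
Head difference: h(P-3) − h(P-4) = 72.28 − 67.54 = 4.74 m.
Hydraulic gradient: i = |Δh| / L = 4.74 / 373.9 = 0.0127.

i ≈ 0.0127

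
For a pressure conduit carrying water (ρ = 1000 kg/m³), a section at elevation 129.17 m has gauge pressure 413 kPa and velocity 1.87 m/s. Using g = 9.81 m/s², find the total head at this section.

Pressure head ψ = P/(ρg) = 413×1000 / (1000 × 9.81) = 42.10 m.
Velocity head = v²/(2g) = 1.87² / (2 × 9.81) = 0.178 m.
h = z + ψ + v²/(2g) = 129.17 + 42.10 + 0.178 = 171.45 m.

h ≈ 171.45 m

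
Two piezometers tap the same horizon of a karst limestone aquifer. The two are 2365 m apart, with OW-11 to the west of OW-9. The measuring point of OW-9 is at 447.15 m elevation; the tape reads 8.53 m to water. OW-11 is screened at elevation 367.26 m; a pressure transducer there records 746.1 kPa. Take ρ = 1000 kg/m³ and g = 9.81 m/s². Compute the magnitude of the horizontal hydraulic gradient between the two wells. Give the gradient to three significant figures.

Total head at OW-9: h = 447.15 − 8.53 = 438.62 m.
Pressure head at OW-11: ψ = P/(ρg) = 746.1×1000 / (1000 × 9.81) = 76.06 m.
Total head at OW-11: h = z + ψ = 367.26 + 76.06 = 443.32 m.
Head difference: h(OW-9) − h(OW-11) = 438.62 − 443.32 = -4.70 m.
Hydraulic gradient: i = |Δh| / L = 4.70 / 2365 = 0.00199.

i ≈ 0.00199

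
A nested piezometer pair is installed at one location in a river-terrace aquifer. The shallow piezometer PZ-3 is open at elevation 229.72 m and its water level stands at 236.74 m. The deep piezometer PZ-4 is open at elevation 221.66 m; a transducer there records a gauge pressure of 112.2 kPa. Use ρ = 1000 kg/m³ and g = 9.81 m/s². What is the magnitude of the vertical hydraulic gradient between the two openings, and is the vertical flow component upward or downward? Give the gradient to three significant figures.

|i_v| ≈ 0.452; vertical flow is downward

Total head at PZ-3: h = 236.74 m (water level in the standpipe).
Pressure head at PZ-4: ψ = P/(ρg) = 112.2×1000 / (1000 × 9.81) = 11.44 m.
Total head at PZ-4: h = z + ψ = 221.66 + 11.44 = 233.10 m.
Δh = h(PZ-3) − h(PZ-4) = 236.74 − 233.10 = 3.64 m.
Vertical separation Δz = 229.72 − 221.66 = 8.06 m.
|i_v| = |Δh| / Δz = 3.64 / 8.06 = 0.452.
Head is higher in the shallow piezometer, so vertical flow is downward (recharge condition).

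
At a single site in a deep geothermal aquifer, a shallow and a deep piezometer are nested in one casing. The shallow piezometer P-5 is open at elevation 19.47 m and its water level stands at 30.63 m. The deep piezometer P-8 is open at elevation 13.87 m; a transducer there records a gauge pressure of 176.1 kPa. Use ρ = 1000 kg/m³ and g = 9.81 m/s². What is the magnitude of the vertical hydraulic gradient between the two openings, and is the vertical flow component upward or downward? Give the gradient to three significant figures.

Total head at P-5: h = 30.63 m (water level in the standpipe).
Pressure head at P-8: ψ = P/(ρg) = 176.1×1000 / (1000 × 9.81) = 17.95 m.
Total head at P-8: h = z + ψ = 13.87 + 17.95 = 31.82 m.
Δh = h(P-5) − h(P-8) = 30.63 − 31.82 = -1.19 m.
Vertical separation Δz = 19.47 − 13.87 = 5.60 m.
|i_v| = |Δh| / Δz = 1.19 / 5.60 = 0.213.
Head is higher in the deep piezometer, so vertical flow is upward (discharge condition).

|i_v| ≈ 0.213; vertical flow is upward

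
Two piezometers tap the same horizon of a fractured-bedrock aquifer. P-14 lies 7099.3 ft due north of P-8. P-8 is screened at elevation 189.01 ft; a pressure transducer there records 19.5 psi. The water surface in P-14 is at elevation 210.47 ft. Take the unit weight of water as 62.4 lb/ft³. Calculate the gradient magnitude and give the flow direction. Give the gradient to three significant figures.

Pressure head at P-8: ψ = 144·P/γ = 144 × 19.5 / 62.4 = 45.00 ft.
Total head at P-8: h = z + ψ = 189.01 + 45.00 = 234.01 ft.
Total head at P-14: h = 210.47 ft (water level in the piezometer is the total head).
Head difference: h(P-8) − h(P-14) = 234.01 − 210.47 = 23.54 ft.
Hydraulic gradient: i = |Δh| / L = 23.54 / 7099.3 = 0.00332.
Flow is from higher to lower head: from P-8 toward P-14, i.e. toward the north.

i ≈ 0.00332; groundwater flows toward the north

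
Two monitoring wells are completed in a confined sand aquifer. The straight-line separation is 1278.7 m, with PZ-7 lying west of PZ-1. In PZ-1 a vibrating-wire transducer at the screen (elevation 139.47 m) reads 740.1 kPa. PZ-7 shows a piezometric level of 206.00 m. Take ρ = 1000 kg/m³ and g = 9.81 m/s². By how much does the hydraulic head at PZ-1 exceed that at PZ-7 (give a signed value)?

Δh ≈ 8.91 m

Pressure head at PZ-1: ψ = P/(ρg) = 740.1×1000 / (1000 × 9.81) = 75.44 m.
Total head at PZ-1: h = z + ψ = 139.47 + 75.44 = 214.91 m.
Total head at PZ-7: h = 206.00 m (water level in the piezometer is the total head).
Head difference: h(PZ-1) − h(PZ-7) = 214.91 − 206.00 = 8.91 m.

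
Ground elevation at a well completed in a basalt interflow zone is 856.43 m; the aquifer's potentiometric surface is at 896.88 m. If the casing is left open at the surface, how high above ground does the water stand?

Water rises to the potentiometric surface, so the rise above ground = 896.88 − 856.43 = 40.45 m.

≈ 40.45 m above ground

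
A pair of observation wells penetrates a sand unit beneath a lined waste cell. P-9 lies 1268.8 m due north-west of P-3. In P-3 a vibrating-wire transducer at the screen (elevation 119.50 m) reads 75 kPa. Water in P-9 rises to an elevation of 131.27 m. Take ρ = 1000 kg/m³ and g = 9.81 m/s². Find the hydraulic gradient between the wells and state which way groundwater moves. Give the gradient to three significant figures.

i ≈ 0.00325; groundwater flows toward the south-east

Pressure head at P-3: ψ = P/(ρg) = 75×1000 / (1000 × 9.81) = 7.65 m.
Total head at P-3: h = z + ψ = 119.50 + 7.65 = 127.15 m.
Total head at P-9: h = 131.27 m (water level in the piezometer is the total head).
Head difference: h(P-3) − h(P-9) = 127.15 − 131.27 = -4.12 m.
Hydraulic gradient: i = |Δh| / L = 4.12 / 1268.8 = 0.00325.
Flow is from higher to lower head: from P-9 toward P-3, i.e. toward the south-east.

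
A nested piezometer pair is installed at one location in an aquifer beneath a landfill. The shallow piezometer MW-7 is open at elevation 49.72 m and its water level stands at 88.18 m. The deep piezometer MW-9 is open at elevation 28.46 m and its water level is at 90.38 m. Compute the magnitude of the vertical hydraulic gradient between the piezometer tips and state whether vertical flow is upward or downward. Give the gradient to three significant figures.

Total head at MW-7: h = 88.18 m (water level in the standpipe).
Total head at MW-9: h = 90.38 m.
Δh = h(MW-7) − h(MW-9) = 88.18 − 90.38 = -2.20 m.
Vertical separation Δz = 49.72 − 28.46 = 21.26 m.
|i_v| = |Δh| / Δz = 2.20 / 21.26 = 0.103.
Head is higher in the deep piezometer, so vertical flow is upward (discharge condition).

|i_v| ≈ 0.103; vertical flow is upward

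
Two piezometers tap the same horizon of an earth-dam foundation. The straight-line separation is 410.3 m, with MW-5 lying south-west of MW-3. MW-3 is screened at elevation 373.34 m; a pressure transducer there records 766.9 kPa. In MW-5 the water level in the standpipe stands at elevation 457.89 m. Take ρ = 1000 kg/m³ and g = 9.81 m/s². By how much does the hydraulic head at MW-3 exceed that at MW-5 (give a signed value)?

Pressure head at MW-3: ψ = P/(ρg) = 766.9×1000 / (1000 × 9.81) = 78.18 m.
Total head at MW-3: h = z + ψ = 373.34 + 78.18 = 451.52 m.
Total head at MW-5: h = 457.89 m (water level in the piezometer is the total head).
Head difference: h(MW-3) − h(MW-5) = 451.52 − 457.89 = -6.37 m.

Δh ≈ -6.37 m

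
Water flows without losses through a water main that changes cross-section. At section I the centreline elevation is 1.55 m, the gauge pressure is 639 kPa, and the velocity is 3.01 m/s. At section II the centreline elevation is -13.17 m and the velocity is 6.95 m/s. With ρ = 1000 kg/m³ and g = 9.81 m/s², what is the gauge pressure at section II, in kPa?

Pressure head at I: ψ₁ = P₁/(ρg) = 639×1000 / (1000 × 9.81) = 65.14 m.
Velocity heads: v₁²/2g = 3.01²/19.62 = 0.462 m; v₂²/2g = 6.95²/19.62 = 2.462 m.
Total head H = z₁ + ψ₁ + v₁²/2g = 1.55 + 65.14 + 0.462 = 67.15 m.
ψ₂ = H − z₂ − v₂²/2g = 67.15 − (-13.17) − 2.462 = 77.86 m.
P₂ = ρgψ₂ = 1000 × 9.81 × 77.86 ≈ 764 kPa.

P₂ ≈ 764 kPa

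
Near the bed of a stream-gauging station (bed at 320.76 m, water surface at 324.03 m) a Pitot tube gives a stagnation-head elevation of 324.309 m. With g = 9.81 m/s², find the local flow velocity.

Near the bed, under hydrostatic conditions, the piezometric head (z + ψ) equals the free-surface elevation, 324.03 m.
Velocity head = total − piezometric = 324.309 − 324.03 = 0.279 m.
v = √(2g·h_v) = √(2 × 9.81 × 0.279) = 2.34 m/s.

v ≈ 2.34 m/s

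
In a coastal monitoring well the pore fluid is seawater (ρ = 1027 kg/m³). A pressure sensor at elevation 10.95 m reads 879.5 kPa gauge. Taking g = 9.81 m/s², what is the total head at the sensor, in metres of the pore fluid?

ψ = P/(ρg) = 879.5×1000 / (1027 × 9.81) = 87.30 m.
h = z + ψ = 10.95 + 87.30 = 98.25 m.

h ≈ 98.25 m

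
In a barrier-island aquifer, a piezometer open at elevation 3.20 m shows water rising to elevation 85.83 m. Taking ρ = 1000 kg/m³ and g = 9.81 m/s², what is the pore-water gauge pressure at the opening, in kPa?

P ≈ 811 kPa

Pressure head ψ = h − z = 85.83 − 3.20 = 82.63 m.
P = ρgψ = 1000 × 9.81 × 82.63 = 810600 Pa ≈ 811 kPa.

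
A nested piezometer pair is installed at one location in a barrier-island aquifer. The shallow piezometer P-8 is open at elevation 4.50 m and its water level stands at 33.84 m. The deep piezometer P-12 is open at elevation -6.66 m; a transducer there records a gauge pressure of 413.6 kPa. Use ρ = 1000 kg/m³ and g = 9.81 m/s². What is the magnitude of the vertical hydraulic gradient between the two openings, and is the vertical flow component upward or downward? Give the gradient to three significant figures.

Total head at P-8: h = 33.84 m (water level in the standpipe).
Pressure head at P-12: ψ = P/(ρg) = 413.6×1000 / (1000 × 9.81) = 42.16 m.
Total head at P-12: h = z + ψ = -6.66 + 42.16 = 35.50 m.
Δh = h(P-8) − h(P-12) = 33.84 − 35.50 = -1.66 m.
Vertical separation Δz = 4.50 − (-6.66) = 11.16 m.
|i_v| = |Δh| / Δz = 1.66 / 11.16 = 0.149.
Head is higher in the deep piezometer, so vertical flow is upward (discharge condition).

|i_v| ≈ 0.149; vertical flow is upward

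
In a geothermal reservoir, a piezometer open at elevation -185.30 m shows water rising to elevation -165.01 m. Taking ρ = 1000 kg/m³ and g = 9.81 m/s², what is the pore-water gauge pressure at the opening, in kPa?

Pressure head ψ = h − z = -165.01 − (-185.30) = 20.29 m.
P = ρgψ = 1000 × 9.81 × 20.29 = 199045 Pa ≈ 199 kPa.

P ≈ 199 kPa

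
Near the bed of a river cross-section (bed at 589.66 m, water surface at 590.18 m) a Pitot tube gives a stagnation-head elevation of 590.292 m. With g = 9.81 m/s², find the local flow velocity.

Near the bed, under hydrostatic conditions, the piezometric head (z + ψ) equals the free-surface elevation, 590.18 m.
Velocity head = total − piezometric = 590.292 − 590.18 = 0.112 m.
v = √(2g·h_v) = √(2 × 9.81 × 0.112) = 1.48 m/s.

v ≈ 1.48 m/s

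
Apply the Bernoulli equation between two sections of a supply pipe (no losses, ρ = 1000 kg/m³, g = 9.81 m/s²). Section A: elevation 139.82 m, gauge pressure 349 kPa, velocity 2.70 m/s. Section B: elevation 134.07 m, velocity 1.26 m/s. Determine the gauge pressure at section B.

Pressure head at A: ψ₁ = P₁/(ρg) = 349×1000 / (1000 × 9.81) = 35.58 m.
Velocity heads: v₁²/2g = 2.70²/19.62 = 0.372 m; v₂²/2g = 1.26²/19.62 = 0.081 m.
Total head H = z₁ + ψ₁ + v₁²/2g = 139.82 + 35.58 + 0.372 = 175.77 m.
ψ₂ = H − z₂ − v₂²/2g = 175.77 − 134.07 − 0.081 = 41.62 m.
P₂ = ρgψ₂ = 1000 × 9.81 × 41.62 ≈ 408 kPa.

P₂ ≈ 408 kPa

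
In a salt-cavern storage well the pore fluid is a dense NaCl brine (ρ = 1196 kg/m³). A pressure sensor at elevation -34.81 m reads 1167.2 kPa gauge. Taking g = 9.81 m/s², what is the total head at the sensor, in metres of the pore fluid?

h ≈ 64.67 m

ψ = P/(ρg) = 1167.2×1000 / (1196 × 9.81) = 99.48 m.
h = z + ψ = -34.81 + 99.48 = 64.67 m.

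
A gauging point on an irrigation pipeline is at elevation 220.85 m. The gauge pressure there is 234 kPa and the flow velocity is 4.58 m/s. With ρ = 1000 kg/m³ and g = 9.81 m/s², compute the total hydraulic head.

Pressure head ψ = P/(ρg) = 234×1000 / (1000 × 9.81) = 23.85 m.
Velocity head = v²/(2g) = 4.58² / (2 × 9.81) = 1.069 m.
h = z + ψ + v²/(2g) = 220.85 + 23.85 + 1.069 = 245.77 m.

h ≈ 245.77 m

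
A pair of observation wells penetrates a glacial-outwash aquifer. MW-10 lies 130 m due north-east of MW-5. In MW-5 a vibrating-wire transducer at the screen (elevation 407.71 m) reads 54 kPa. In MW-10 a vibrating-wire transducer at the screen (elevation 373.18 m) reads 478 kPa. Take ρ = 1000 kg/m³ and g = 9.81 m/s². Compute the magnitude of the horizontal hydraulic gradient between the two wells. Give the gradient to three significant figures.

Pressure head at MW-5: ψ = P/(ρg) = 54×1000 / (1000 × 9.81) = 5.50 m.
Total head at MW-5: h = z + ψ = 407.71 + 5.50 = 413.21 m.
Pressure head at MW-10: ψ = P/(ρg) = 478×1000 / (1000 × 9.81) = 48.73 m.
Total head at MW-10: h = z + ψ = 373.18 + 48.73 = 421.91 m.
Head difference: h(MW-5) − h(MW-10) = 413.21 − 421.91 = -8.70 m.
Hydraulic gradient: i = |Δh| / L = 8.70 / 130 = 0.0669.

i ≈ 0.0669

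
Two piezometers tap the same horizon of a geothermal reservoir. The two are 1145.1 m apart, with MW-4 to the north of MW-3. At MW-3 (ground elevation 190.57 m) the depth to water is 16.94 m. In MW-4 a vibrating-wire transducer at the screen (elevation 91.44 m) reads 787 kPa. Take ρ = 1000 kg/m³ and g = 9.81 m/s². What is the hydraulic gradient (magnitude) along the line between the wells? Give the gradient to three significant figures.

i ≈ 0.00172

Total head at MW-3: h = 190.57 − 16.94 = 173.63 m.
Pressure head at MW-4: ψ = P/(ρg) = 787×1000 / (1000 × 9.81) = 80.22 m.
Total head at MW-4: h = z + ψ = 91.44 + 80.22 = 171.66 m.
Head difference: h(MW-3) − h(MW-4) = 173.63 − 171.66 = 1.97 m.
Hydraulic gradient: i = |Δh| / L = 1.97 / 1145.1 = 0.00172.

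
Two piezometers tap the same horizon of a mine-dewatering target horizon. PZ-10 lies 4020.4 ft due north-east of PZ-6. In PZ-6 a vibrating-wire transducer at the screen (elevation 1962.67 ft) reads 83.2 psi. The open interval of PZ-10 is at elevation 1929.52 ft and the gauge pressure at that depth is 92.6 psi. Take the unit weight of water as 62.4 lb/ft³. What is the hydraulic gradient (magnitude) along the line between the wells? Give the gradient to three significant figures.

i ≈ 0.00285

Pressure head at PZ-6: ψ = 144·P/γ = 144 × 83.2 / 62.4 = 192.00 ft.
Total head at PZ-6: h = z + ψ = 1962.67 + 192.00 = 2154.67 ft.
Pressure head at PZ-10: ψ = 144·P/γ = 144 × 92.6 / 62.4 = 213.69 ft.
Total head at PZ-10: h = z + ψ = 1929.52 + 213.69 = 2143.21 ft.
Head difference: h(PZ-6) − h(PZ-10) = 2154.67 − 2143.21 = 11.46 ft.
Hydraulic gradient: i = |Δh| / L = 11.46 / 4020.4 = 0.00285.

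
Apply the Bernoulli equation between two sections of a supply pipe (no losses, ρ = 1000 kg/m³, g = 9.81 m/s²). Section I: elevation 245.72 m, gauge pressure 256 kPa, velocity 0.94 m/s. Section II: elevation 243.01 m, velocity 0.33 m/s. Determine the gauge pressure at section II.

Pressure head at I: ψ₁ = P₁/(ρg) = 256×1000 / (1000 × 9.81) = 26.10 m.
Velocity heads: v₁²/2g = 0.94²/19.62 = 0.045 m; v₂²/2g = 0.33²/19.62 = 0.006 m.
Total head H = z₁ + ψ₁ + v₁²/2g = 245.72 + 26.10 + 0.045 = 271.87 m.
ψ₂ = H − z₂ − v₂²/2g = 271.87 − 243.01 − 0.006 = 28.85 m.
P₂ = ρgψ₂ = 1000 × 9.81 × 28.85 ≈ 283 kPa.

P₂ ≈ 283 kPa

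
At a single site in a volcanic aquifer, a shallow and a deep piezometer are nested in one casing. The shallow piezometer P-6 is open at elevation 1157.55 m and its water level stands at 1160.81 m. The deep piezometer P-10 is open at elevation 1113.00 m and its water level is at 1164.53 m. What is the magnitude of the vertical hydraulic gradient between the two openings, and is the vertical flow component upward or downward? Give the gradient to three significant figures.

Total head at P-6: h = 1160.81 m (water level in the standpipe).
Total head at P-10: h = 1164.53 m.
Δh = h(P-6) − h(P-10) = 1160.81 − 1164.53 = -3.72 m.
Vertical separation Δz = 1157.55 − 1113.00 = 44.55 m.
|i_v| = |Δh| / Δz = 3.72 / 44.55 = 0.0835.
Head is higher in the deep piezometer, so vertical flow is upward (discharge condition).

|i_v| ≈ 0.0835; vertical flow is upward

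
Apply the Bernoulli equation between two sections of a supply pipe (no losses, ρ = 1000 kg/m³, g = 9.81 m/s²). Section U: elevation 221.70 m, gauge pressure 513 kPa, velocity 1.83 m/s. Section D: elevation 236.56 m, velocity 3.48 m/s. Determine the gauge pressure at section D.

P₂ ≈ 363 kPa

Pressure head at U: ψ₁ = P₁/(ρg) = 513×1000 / (1000 × 9.81) = 52.29 m.
Velocity heads: v₁²/2g = 1.83²/19.62 = 0.171 m; v₂²/2g = 3.48²/19.62 = 0.617 m.
Total head H = z₁ + ψ₁ + v₁²/2g = 221.70 + 52.29 + 0.171 = 274.16 m.
ψ₂ = H − z₂ − v₂²/2g = 274.16 − 236.56 − 0.617 = 36.98 m.
P₂ = ρgψ₂ = 1000 × 9.81 × 36.98 ≈ 363 kPa.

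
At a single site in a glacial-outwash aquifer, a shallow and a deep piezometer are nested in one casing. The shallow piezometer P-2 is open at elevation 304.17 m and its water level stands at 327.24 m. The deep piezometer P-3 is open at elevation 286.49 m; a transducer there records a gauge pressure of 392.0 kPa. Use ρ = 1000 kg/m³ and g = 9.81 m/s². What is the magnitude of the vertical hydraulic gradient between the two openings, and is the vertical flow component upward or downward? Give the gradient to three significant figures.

Total head at P-2: h = 327.24 m (water level in the standpipe).
Pressure head at P-3: ψ = P/(ρg) = 392.0×1000 / (1000 × 9.81) = 39.96 m.
Total head at P-3: h = z + ψ = 286.49 + 39.96 = 326.45 m.
Δh = h(P-2) − h(P-3) = 327.24 − 326.45 = 0.79 m.
Vertical separation Δz = 304.17 − 286.49 = 17.68 m.
|i_v| = |Δh| / Δz = 0.79 / 17.68 = 0.0447.
Head is higher in the shallow piezometer, so vertical flow is downward (recharge condition).

|i_v| ≈ 0.0447; vertical flow is downward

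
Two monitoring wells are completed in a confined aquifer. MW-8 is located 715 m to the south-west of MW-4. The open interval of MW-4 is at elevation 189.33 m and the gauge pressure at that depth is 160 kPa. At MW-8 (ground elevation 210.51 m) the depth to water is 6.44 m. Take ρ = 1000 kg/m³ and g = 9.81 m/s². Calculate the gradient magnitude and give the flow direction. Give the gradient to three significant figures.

Pressure head at MW-4: ψ = P/(ρg) = 160×1000 / (1000 × 9.81) = 16.31 m.
Total head at MW-4: h = z + ψ = 189.33 + 16.31 = 205.64 m.
Total head at MW-8: h = 210.51 − 6.44 = 204.07 m.
Head difference: h(MW-4) − h(MW-8) = 205.64 − 204.07 = 1.57 m.
Hydraulic gradient: i = |Δh| / L = 1.57 / 715 = 0.00220.
Flow is from higher to lower head: from MW-4 toward MW-8, i.e. toward the south-west.

i ≈ 0.00220; groundwater flows toward the south-west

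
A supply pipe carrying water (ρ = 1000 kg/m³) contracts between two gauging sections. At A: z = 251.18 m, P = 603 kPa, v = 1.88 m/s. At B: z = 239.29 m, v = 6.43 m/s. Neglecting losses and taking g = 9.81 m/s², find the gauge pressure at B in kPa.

P₂ ≈ 701 kPa

Pressure head at A: ψ₁ = P₁/(ρg) = 603×1000 / (1000 × 9.81) = 61.47 m.
Velocity heads: v₁²/2g = 1.88²/19.62 = 0.180 m; v₂²/2g = 6.43²/19.62 = 2.107 m.
Total head H = z₁ + ψ₁ + v₁²/2g = 251.18 + 61.47 + 0.180 = 312.83 m.
ψ₂ = H − z₂ − v₂²/2g = 312.83 − 239.29 − 2.107 = 71.43 m.
P₂ = ρgψ₂ = 1000 × 9.81 × 71.43 ≈ 701 kPa.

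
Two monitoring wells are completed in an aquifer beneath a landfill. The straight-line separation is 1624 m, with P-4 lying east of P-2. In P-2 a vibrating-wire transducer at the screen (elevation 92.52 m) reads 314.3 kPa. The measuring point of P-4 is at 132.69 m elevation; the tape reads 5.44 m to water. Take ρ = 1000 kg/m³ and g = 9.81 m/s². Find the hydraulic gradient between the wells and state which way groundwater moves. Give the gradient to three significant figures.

Pressure head at P-2: ψ = P/(ρg) = 314.3×1000 / (1000 × 9.81) = 32.04 m.
Total head at P-2: h = z + ψ = 92.52 + 32.04 = 124.56 m.
Total head at P-4: h = 132.69 − 5.44 = 127.25 m.
Head difference: h(P-2) − h(P-4) = 124.56 − 127.25 = -2.69 m.
Hydraulic gradient: i = |Δh| / L = 2.69 / 1624 = 0.00166.
Flow is from higher to lower head: from P-4 toward P-2, i.e. toward the west.

i ≈ 0.00166; groundwater flows toward the west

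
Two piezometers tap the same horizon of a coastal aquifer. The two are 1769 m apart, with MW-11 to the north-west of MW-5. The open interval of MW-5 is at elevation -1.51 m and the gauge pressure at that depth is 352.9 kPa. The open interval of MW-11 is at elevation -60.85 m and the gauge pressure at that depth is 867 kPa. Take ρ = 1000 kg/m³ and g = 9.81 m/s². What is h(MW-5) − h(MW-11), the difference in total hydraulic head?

Pressure head at MW-5: ψ = P/(ρg) = 352.9×1000 / (1000 × 9.81) = 35.97 m.
Total head at MW-5: h = z + ψ = -1.51 + 35.97 = 34.46 m.
Pressure head at MW-11: ψ = P/(ρg) = 867×1000 / (1000 × 9.81) = 88.38 m.
Total head at MW-11: h = z + ψ = -60.85 + 88.38 = 27.53 m.
Head difference: h(MW-5) − h(MW-11) = 34.46 − 27.53 = 6.93 m.

Δh ≈ 6.93 m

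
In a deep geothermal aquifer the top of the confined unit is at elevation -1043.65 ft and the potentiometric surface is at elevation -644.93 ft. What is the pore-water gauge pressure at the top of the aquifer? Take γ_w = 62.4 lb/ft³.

P ≈ 173 psi

Pressure head at the aquifer top: ψ = h − z = -644.93 − (-1043.65) = 398.72 ft.
P = γψ/144 = 62.4 × 398.72 / 144 = 173 psi.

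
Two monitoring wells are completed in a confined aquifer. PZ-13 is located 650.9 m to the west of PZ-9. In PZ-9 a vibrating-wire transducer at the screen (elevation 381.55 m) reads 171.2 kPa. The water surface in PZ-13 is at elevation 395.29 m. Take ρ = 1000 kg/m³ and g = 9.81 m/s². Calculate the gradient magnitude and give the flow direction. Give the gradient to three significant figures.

Pressure head at PZ-9: ψ = P/(ρg) = 171.2×1000 / (1000 × 9.81) = 17.45 m.
Total head at PZ-9: h = z + ψ = 381.55 + 17.45 = 399.00 m.
Total head at PZ-13: h = 395.29 m (water level in the piezometer is the total head).
Head difference: h(PZ-9) − h(PZ-13) = 399.00 − 395.29 = 3.71 m.
Hydraulic gradient: i = |Δh| / L = 3.71 / 650.9 = 0.00570.
Flow is from higher to lower head: from PZ-9 toward PZ-13, i.e. toward the west.

i ≈ 0.00570; groundwater flows toward the west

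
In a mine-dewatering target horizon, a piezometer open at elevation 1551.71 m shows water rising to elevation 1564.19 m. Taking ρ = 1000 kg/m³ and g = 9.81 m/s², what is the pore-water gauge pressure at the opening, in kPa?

P ≈ 122 kPa

Pressure head ψ = h − z = 1564.19 − 1551.71 = 12.48 m.
P = ρgψ = 1000 × 9.81 × 12.48 = 122429 Pa ≈ 122 kPa.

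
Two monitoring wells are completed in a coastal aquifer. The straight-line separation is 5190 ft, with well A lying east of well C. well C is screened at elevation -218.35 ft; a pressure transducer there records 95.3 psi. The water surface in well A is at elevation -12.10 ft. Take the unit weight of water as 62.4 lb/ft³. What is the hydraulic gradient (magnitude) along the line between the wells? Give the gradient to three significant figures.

i ≈ 0.00263

Pressure head at well C: ψ = 144·P/γ = 144 × 95.3 / 62.4 = 219.92 ft.
Total head at well C: h = z + ψ = -218.35 + 219.92 = 1.57 ft.
Total head at well A: h = -12.10 ft (water level in the piezometer is the total head).
Head difference: h(well C) − h(well A) = 1.57 − (-12.10) = 13.67 ft.
Hydraulic gradient: i = |Δh| / L = 13.67 / 5190 = 0.00263.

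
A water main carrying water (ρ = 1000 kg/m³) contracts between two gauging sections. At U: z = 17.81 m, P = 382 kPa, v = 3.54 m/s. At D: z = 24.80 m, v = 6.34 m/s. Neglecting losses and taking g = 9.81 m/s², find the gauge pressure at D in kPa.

Pressure head at U: ψ₁ = P₁/(ρg) = 382×1000 / (1000 × 9.81) = 38.94 m.
Velocity heads: v₁²/2g = 3.54²/19.62 = 0.639 m; v₂²/2g = 6.34²/19.62 = 2.049 m.
Total head H = z₁ + ψ₁ + v₁²/2g = 17.81 + 38.94 + 0.639 = 57.39 m.
ψ₂ = H − z₂ − v₂²/2g = 57.39 − 24.80 − 2.049 = 30.54 m.
P₂ = ρgψ₂ = 1000 × 9.81 × 30.54 ≈ 300 kPa.

P₂ ≈ 300 kPa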